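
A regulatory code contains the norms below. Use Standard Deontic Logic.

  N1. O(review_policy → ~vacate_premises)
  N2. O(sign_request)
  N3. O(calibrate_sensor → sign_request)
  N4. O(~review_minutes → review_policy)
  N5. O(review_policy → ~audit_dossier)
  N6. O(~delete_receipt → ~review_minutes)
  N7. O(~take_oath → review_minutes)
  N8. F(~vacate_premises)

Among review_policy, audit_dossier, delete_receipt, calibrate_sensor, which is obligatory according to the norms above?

delete_receipt

F(~vacate_premises) at premise 8 means O(vacate_premises).
The contrapositive of premise 1 (O(review_policy → ~vacate_premises)) is O(vacate_premises → ~review_policy), and O(vacate_premises) is already established, so O(~review_policy).
The contrapositive of premise 4 (O(~review_minutes → review_policy)) is O(~review_policy → review_minutes), and O(~review_policy) is already established, so O(review_minutes).
The contrapositive of premise 6 (O(~delete_receipt → ~review_minutes)) is O(review_minutes → delete_receipt), and O(review_minutes) is already established, so O(delete_receipt).
So O(delete_receipt) holds — delete_receipt is obligatory. None of the other listed options is made obligatory by any chain of premises.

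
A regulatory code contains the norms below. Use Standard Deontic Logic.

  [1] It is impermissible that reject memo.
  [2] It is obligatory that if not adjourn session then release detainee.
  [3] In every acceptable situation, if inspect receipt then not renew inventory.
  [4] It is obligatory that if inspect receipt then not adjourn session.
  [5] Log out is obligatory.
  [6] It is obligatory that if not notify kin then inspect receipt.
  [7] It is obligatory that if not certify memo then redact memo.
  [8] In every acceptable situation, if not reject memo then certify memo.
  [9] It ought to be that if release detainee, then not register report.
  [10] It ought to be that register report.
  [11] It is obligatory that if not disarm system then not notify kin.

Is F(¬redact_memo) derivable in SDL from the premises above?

No

Premise 7 is O(¬certify_memo → redact_memo), but O(¬certify_memo) is not derivable from the premises, so it does not yield O(redact_memo).
No other premise forces O(redact_memo). An ideal world satisfying every premise can still have ¬redact_memo true, so F(¬redact_memo) is not derivable.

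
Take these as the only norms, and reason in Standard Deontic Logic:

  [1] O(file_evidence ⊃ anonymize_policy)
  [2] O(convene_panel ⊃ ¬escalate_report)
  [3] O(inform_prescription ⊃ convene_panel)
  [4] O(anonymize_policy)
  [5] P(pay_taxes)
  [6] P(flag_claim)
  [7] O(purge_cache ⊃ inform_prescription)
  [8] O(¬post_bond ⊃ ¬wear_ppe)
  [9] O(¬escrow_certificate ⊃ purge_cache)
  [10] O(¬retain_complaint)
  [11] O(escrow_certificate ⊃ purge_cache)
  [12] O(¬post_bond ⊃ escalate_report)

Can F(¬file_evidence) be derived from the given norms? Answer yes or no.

No

Premise 1 is O(file_evidence ⊃ anonymize_policy); even if O(anonymize_policy) held, inferring O(file_evidence) would be affirming the consequent — invalid.
No other premise forces O(file_evidence). An ideal world satisfying every premise can still have ¬file_evidence true, so F(¬file_evidence) is not derivable.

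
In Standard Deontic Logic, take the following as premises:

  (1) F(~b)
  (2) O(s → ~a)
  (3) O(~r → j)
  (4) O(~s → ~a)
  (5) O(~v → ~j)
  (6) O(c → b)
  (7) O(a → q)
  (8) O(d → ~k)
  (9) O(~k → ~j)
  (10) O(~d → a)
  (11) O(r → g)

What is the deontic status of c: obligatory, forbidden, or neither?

Premise 6 is O(c → b); even if O(b) held, inferring O(c) would be affirming the consequent — invalid.
No premise or chain of K-axiom applications forces O(c), and none forces O(~c). So c is neither obligatory nor forbidden under these norms.

Neither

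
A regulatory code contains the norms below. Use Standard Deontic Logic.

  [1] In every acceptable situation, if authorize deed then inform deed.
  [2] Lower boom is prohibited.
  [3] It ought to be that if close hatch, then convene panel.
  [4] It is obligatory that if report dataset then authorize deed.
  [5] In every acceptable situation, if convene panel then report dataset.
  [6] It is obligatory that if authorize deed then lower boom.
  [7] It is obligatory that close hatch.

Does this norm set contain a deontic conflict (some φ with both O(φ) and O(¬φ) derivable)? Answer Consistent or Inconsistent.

Inconsistent

F(lower_boom) at premise 2 means O(¬lower_boom).
Premise 6 is O(authorize_deed → lower_boom); contrapositively O(¬lower_boom → ¬authorize_deed). Since O(¬lower_boom) holds, K gives O(¬authorize_deed).
The contrapositive of premise 4 (O(report_dataset → authorize_deed)) is O(¬authorize_deed → ¬report_dataset), and O(¬authorize_deed) is already established, so O(¬report_dataset).
The contrapositive of premise 5 (O(convene_panel → report_dataset)) is O(¬report_dataset → ¬convene_panel), and O(¬report_dataset) is already established, so O(¬convene_panel).
The contrapositive of premise 3 (O(close_hatch → convene_panel)) is O(¬convene_panel → ¬close_hatch), and O(¬convene_panel) is already established, so O(¬close_hatch).
However, premise 7 gives O(close_hatch).
We now have both O(¬close_hatch) and O(close_hatch) — close_hatch is simultaneously obligatory and forbidden, violating the D-axiom.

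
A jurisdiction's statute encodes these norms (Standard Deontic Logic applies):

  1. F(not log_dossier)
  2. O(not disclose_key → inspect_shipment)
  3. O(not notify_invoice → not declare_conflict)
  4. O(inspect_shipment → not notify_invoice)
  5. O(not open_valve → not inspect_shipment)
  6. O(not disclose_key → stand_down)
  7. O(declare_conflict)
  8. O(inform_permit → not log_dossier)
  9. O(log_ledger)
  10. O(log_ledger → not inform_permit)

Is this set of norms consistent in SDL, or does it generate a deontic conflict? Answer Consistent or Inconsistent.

Premise 8 is O(inform_permit → not log_dossier), but O(inform_permit) is not derivable from the premises, so it does not yield O(not log_dossier).
So O(not log_dossier) is not derivable, and the apparent clash with O(log_dossier) does not arise.
A world satisfying every obligation exists (e.g. declare_conflict=true, disclose_key=true, inform_permit=false, inspect_shipment=false, log_dossier=true, log_ledger=true, notify_invoice=true, open_valve=false, stand_down=false); no atom is both obligatory and forbidden, so the set is consistent.

Consistent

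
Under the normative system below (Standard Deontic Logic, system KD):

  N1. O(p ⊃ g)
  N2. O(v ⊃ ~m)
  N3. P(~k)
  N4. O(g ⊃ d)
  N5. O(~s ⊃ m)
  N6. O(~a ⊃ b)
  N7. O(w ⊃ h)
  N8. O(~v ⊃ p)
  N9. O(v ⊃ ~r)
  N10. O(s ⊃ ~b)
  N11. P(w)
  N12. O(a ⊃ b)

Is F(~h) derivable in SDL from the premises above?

Premise 7 is O(w ⊃ h), but O(w) is not derivable from the premises (the permission P(w) asserts only ~O(~w), not O(w)), so it does not yield O(h).
No other premise forces O(h). An ideal world satisfying every premise can still have ~h true, so F(~h) is not derivable.

No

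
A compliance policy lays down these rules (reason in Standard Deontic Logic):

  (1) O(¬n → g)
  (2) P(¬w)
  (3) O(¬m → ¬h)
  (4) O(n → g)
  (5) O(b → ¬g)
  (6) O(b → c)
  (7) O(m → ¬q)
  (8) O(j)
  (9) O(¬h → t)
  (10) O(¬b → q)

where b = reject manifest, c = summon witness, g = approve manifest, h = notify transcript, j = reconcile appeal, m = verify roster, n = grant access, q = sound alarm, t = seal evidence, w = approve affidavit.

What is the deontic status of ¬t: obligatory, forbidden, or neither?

Forbidden

Premises 1 and 4 are O(¬n → g) and O(n → g); every ideal world satisfies ¬n or n, so in either case g holds — hence O(g).
Premise 5 is O(b → ¬g); contrapositively O(g → ¬b). Since O(g) holds, K gives O(¬b).
Applying K to premise 10 (O(¬b → q)) and O(¬b) yields O(q).
The contrapositive of premise 7 (O(m → ¬q)) is O(q → ¬m), and O(q) is already established, so O(¬m).
Premise 3 is O(¬m → ¬h); since O(¬m), deontic closure gives O(¬h).
Applying K to premise 9 (O(¬h → t)) and O(¬h) yields O(t).
Premises 2, 6, 8 do not contribute to this derivation.
Thus O(t), which is F(¬t): ¬t is forbidden.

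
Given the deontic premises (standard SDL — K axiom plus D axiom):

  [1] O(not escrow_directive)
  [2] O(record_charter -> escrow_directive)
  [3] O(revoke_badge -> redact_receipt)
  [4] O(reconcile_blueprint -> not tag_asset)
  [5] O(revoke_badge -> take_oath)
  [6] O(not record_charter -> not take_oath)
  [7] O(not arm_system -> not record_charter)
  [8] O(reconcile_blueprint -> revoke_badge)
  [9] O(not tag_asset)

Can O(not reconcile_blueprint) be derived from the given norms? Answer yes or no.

Premise 1 gives O(not escrow_directive).
Premise 2 is O(record_charter -> escrow_directive); contrapositively O(not escrow_directive -> not record_charter). Since O(not escrow_directive) holds, K gives O(not record_charter).
Premise 6 is O(not record_charter -> not take_oath); since O(not record_charter), deontic closure gives O(not take_oath).
Premise 5, O(revoke_badge -> take_oath), contraposes to O(not take_oath -> not revoke_badge); with O(not take_oath) we get O(not revoke_badge).
Premise 8 is O(reconcile_blueprint -> revoke_badge); contrapositively O(not revoke_badge -> not reconcile_blueprint). Since O(not revoke_badge) holds, K gives O(not reconcile_blueprint).
Premises 3, 4, 7, 9 do not contribute to this derivation.
So O(not reconcile_blueprint) follows.

Yes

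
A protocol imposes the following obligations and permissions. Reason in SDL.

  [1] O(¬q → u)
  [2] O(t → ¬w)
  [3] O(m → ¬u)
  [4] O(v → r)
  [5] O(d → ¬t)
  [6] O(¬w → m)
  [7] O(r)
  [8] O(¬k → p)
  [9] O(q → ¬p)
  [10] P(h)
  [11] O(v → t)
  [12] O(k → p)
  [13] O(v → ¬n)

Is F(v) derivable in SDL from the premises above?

Premises 8 and 12 are O(¬k → p) and O(k → p); every ideal world satisfies ¬k or k, so in either case p holds — hence O(p).
Premise 9, O(q → ¬p), contraposes to O(p → ¬q); with O(p) we get O(¬q).
From O(¬q) and premise 1, O(¬q → u), we obtain O(u).
Premise 3 is O(m → ¬u); contrapositively O(u → ¬m). Since O(u) holds, K gives O(¬m).
Premise 6 is O(¬w → m); contrapositively O(¬m → w). Since O(¬m) holds, K gives O(w).
Premise 2, O(t → ¬w), contraposes to O(w → ¬t); with O(w) we get O(¬t).
The contrapositive of premise 11 (O(v → t)) is O(¬t → ¬v), and O(¬t) is already established, so O(¬v).
Premises 4, 5, 7, 10, 13 do not contribute to this derivation.
So O(¬v) holds, i.e. F(v). The claim follows.

Yes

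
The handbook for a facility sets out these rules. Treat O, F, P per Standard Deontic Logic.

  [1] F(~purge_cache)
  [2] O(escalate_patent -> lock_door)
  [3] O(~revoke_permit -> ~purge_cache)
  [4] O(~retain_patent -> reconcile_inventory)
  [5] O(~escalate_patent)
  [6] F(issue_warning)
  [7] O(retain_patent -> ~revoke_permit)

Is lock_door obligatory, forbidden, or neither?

Premise 2 is O(escalate_patent -> lock_door), but O(escalate_patent) is not derivable from the premises, so it does not yield O(lock_door).
No premise or chain of K-axiom applications forces O(lock_door), and none forces O(~lock_door). So lock_door is neither obligatory nor forbidden under these norms.

Neither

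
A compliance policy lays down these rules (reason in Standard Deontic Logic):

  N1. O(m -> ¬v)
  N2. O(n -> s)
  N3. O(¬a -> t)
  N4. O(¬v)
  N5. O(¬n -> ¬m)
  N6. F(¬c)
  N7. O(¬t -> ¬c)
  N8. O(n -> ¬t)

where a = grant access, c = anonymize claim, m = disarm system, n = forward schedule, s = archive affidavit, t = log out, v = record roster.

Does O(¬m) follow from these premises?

F(¬c) at premise 6 means O(c).
The contrapositive of premise 7 (O(¬t -> ¬c)) is O(c -> t), and O(c) is already established, so O(t).
Premise 8 is O(n -> ¬t); contrapositively O(t -> ¬n). Since O(t) holds, K gives O(¬n).
From O(¬n) and premise 5, O(¬n -> ¬m), we obtain O(¬m).
Premises 1, 2, 3, 4 do not contribute to this derivation.
So O(¬m) follows.

Yes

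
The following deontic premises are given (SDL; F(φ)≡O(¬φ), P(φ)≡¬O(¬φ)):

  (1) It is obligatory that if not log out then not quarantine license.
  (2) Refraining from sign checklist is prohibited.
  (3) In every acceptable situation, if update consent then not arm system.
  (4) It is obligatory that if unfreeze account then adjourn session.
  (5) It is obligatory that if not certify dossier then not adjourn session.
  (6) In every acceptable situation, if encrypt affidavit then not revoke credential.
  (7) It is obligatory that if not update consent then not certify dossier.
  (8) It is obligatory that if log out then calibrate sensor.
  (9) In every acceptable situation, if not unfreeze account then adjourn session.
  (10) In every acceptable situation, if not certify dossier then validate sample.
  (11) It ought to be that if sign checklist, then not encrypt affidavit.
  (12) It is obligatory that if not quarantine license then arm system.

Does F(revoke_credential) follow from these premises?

Premise 6 is O(encrypt_affidavit → ¬revoke_credential), but O(encrypt_affidavit) is not derivable from the premises, so it does not yield O(¬revoke_credential).
No other premise forces O(¬revoke_credential). An ideal world satisfying every premise can still have revoke_credential true, so F(revoke_credential) is not derivable.

No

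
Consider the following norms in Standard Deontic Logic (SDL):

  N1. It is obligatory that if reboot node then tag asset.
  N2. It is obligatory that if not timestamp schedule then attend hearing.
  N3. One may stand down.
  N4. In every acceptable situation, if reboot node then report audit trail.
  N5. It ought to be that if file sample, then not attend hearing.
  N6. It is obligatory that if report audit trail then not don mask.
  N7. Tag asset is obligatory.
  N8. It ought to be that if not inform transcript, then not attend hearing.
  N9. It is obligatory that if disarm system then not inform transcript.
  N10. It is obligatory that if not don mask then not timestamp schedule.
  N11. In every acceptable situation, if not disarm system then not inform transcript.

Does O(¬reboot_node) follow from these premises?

By case analysis on disarm_system: premise 9 gives O(disarm_system → ¬inform_transcript) and premise 11 gives O(¬disarm_system → ¬inform_transcript), so O(¬inform_transcript) either way.
With premise 8, O(¬inform_transcript → ¬attend_hearing), the K-axiom yields O(¬attend_hearing).
The contrapositive of premise 2 (O(¬timestamp_schedule → attend_hearing)) is O(¬attend_hearing → timestamp_schedule), and O(¬attend_hearing) is already established, so O(timestamp_schedule).
Premise 10 is O(¬don_mask → ¬timestamp_schedule); contrapositively O(timestamp_schedule → don_mask). Since O(timestamp_schedule) holds, K gives O(don_mask).
The contrapositive of premise 6 (O(report_audit_trail → ¬don_mask)) is O(don_mask → ¬report_audit_trail), and O(don_mask) is already established, so O(¬report_audit_trail).
Premise 4 is O(reboot_node → report_audit_trail); contrapositively O(¬report_audit_trail → ¬reboot_node). Since O(¬report_audit_trail) holds, K gives O(¬reboot_node).
Premises 1, 3, 5, 7 do not contribute to this derivation.
So O(¬reboot_node) follows.

Yes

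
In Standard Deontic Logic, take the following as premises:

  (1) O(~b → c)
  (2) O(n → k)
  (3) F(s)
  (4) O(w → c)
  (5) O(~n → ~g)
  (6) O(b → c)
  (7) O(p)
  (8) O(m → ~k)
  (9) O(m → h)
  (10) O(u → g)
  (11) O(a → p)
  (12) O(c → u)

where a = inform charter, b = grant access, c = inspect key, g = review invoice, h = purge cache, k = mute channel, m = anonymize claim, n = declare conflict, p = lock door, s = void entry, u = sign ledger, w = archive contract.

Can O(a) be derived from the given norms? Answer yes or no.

Premise 11 is O(a → p); even if O(p) held, inferring O(a) would be affirming the consequent — invalid.
No other premise forces O(a). An ideal world satisfying every premise can still have a false, so O(a) is not derivable.

No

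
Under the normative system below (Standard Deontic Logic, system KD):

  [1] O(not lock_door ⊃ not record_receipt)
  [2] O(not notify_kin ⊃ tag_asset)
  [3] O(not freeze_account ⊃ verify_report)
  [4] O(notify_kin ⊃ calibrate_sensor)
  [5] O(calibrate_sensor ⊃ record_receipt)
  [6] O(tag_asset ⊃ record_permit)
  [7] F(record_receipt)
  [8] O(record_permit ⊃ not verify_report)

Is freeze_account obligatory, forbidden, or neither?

F(record_receipt) at premise 7 means O(not record_receipt).
The contrapositive of premise 5 (O(calibrate_sensor ⊃ record_receipt)) is O(not record_receipt ⊃ not calibrate_sensor), and O(not record_receipt) is already established, so O(not calibrate_sensor).
Premise 4 is O(notify_kin ⊃ calibrate_sensor); contrapositively O(not calibrate_sensor ⊃ not notify_kin). Since O(not calibrate_sensor) holds, K gives O(not notify_kin).
From O(not notify_kin) and premise 2, O(not notify_kin ⊃ tag_asset), we obtain O(tag_asset).
Premise 6 is O(tag_asset ⊃ record_permit); since O(tag_asset), deontic closure gives O(record_permit).
With premise 8, O(record_permit ⊃ not verify_report), the K-axiom yields O(not verify_report).
The contrapositive of premise 3 (O(not freeze_account ⊃ verify_report)) is O(not verify_report ⊃ freeze_account), and O(not verify_report) is already established, so O(freeze_account).
Premise 1 does not contribute to this derivation.
Hence freeze_account is obligatory.

Obligatory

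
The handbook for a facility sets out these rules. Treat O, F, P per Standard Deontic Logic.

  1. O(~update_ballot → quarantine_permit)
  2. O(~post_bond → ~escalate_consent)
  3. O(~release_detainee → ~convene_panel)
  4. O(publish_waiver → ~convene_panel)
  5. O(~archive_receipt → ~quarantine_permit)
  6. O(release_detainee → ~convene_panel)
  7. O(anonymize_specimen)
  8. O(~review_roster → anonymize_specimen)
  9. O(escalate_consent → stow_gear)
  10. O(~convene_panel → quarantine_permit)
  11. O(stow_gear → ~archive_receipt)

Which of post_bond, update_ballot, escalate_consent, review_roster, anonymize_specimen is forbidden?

escalate_consent

Premises 6 and 3 are O(release_detainee → ~convene_panel) and O(~release_detainee → ~convene_panel); every ideal world satisfies release_detainee or ~release_detainee, so in either case ~convene_panel holds — hence O(~convene_panel).
Premise 10 is O(~convene_panel → quarantine_permit); since O(~convene_panel), deontic closure gives O(quarantine_permit).
The contrapositive of premise 5 (O(~archive_receipt → ~quarantine_permit)) is O(quarantine_permit → archive_receipt), and O(quarantine_permit) is already established, so O(archive_receipt).
The contrapositive of premise 11 (O(stow_gear → ~archive_receipt)) is O(archive_receipt → ~stow_gear), and O(archive_receipt) is already established, so O(~stow_gear).
The contrapositive of premise 9 (O(escalate_consent → stow_gear)) is O(~stow_gear → ~escalate_consent), and O(~stow_gear) is already established, so O(~escalate_consent).
So O(~escalate_consent) holds, i.e. escalate_consent is forbidden. None of the other listed options is forbidden under the premises.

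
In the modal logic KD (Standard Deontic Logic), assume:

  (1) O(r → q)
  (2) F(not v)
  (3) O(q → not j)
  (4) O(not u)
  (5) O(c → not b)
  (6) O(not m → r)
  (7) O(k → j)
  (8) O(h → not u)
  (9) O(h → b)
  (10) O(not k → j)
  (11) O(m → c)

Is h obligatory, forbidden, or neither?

Premises 10 and 7 cover both cases: O(not k → j) and O(k → j). Since not k ∨ k is a tautology, O(j) follows.
Premise 3 is O(q → not j); contrapositively O(j → not q). Since O(j) holds, K gives O(not q).
Premise 1, O(r → q), contraposes to O(not q → not r); with O(not q) we get O(not r).
Premise 6, O(not m → r), contraposes to O(not r → m); with O(not r) we get O(m).
Premise 11 is O(m → c); since O(m), deontic closure gives O(c).
With premise 5, O(c → not b), the K-axiom yields O(not b).
Premise 9, O(h → b), contraposes to O(not b → not h); with O(not b) we get O(not h).
Premises 2, 4, 8 do not contribute to this derivation.
Thus O(not h), which is F(h): h is forbidden.

Forbidden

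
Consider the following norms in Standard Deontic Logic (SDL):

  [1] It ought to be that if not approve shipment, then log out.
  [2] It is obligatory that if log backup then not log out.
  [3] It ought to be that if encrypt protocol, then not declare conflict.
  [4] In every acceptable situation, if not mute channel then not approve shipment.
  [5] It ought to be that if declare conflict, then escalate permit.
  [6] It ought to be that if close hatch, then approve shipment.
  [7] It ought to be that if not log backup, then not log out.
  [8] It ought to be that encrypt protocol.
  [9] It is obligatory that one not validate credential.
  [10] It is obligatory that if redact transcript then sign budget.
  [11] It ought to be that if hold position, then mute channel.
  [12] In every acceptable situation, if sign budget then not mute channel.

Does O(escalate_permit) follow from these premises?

Premise 5 is O(declare_conflict → escalate_permit), but O(declare_conflict) is not derivable from the premises, so it does not yield O(escalate_permit).
No other premise forces O(escalate_permit). An ideal world satisfying every premise can still have escalate_permit false, so O(escalate_permit) is not derivable.

No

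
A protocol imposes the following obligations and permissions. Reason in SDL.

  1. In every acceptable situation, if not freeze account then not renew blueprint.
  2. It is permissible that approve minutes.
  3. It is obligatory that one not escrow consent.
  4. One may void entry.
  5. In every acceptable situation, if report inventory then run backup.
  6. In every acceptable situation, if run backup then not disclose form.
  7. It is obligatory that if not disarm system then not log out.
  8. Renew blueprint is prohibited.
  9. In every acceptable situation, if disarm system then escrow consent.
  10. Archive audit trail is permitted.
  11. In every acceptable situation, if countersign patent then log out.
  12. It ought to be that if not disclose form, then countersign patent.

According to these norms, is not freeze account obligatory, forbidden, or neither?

Premise 1 is O(¬freeze_account → ¬renew_blueprint); even if O(¬renew_blueprint) held, inferring O(¬freeze_account) would be affirming the consequent — invalid.
No premise or chain of K-axiom applications forces O(¬freeze_account), and none forces O(freeze_account). So ¬freeze_account is neither obligatory nor forbidden under these norms.

Neither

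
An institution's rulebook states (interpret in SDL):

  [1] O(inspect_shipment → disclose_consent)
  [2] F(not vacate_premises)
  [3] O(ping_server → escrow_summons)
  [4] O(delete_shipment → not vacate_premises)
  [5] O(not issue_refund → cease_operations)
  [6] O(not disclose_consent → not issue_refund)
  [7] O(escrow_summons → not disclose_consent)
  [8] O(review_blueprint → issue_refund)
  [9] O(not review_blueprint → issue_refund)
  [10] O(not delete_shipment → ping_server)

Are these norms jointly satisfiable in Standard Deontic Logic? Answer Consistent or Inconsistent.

Inconsistent

Premises 8 and 9 are O(review_blueprint → issue_refund) and O(not review_blueprint → issue_refund); every ideal world satisfies review_blueprint or not review_blueprint, so in either case issue_refund holds — hence O(issue_refund).
The contrapositive of premise 6 (O(not disclose_consent → not issue_refund)) is O(issue_refund → disclose_consent), and O(issue_refund) is already established, so O(disclose_consent).
Premise 7 is O(escrow_summons → not disclose_consent); contrapositively O(disclose_consent → not escrow_summons). Since O(disclose_consent) holds, K gives O(not escrow_summons).
Premise 3, O(ping_server → escrow_summons), contraposes to O(not escrow_summons → not ping_server); with O(not escrow_summons) we get O(not ping_server).
The contrapositive of premise 10 (O(not delete_shipment → ping_server)) is O(not ping_server → delete_shipment), and O(not ping_server) is already established, so O(delete_shipment).
Premise 4 is O(delete_shipment → not vacate_premises); since O(delete_shipment), deontic closure gives O(not vacate_premises).
Yet premise 2 is F(not vacate_premises), i.e. O(vacate_premises).
We now have both O(not vacate_premises) and O(vacate_premises) — vacate_premises is simultaneously obligatory and forbidden, violating the D-axiom.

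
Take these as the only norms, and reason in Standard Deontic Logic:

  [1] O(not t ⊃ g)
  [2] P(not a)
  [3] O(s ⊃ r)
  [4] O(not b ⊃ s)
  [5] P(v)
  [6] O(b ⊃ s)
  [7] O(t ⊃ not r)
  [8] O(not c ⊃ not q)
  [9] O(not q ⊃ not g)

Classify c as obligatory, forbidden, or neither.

Premises 4 and 6 are O(not b ⊃ s) and O(b ⊃ s); every ideal world satisfies not b or b, so in either case s holds — hence O(s).
Applying K to premise 3 (O(s ⊃ r)) and O(s) yields O(r).
The contrapositive of premise 7 (O(t ⊃ not r)) is O(r ⊃ not t), and O(r) is already established, so O(not t).
Premise 1 is O(not t ⊃ g); since O(not t), deontic closure gives O(g).
Premise 9, O(not q ⊃ not g), contraposes to O(g ⊃ q); with O(g) we get O(q).
Premise 8, O(not c ⊃ not q), contraposes to O(q ⊃ c); with O(q) we get O(c).
Premises 2, 5 do not contribute to this derivation.
Hence c is obligatory.

Obligatory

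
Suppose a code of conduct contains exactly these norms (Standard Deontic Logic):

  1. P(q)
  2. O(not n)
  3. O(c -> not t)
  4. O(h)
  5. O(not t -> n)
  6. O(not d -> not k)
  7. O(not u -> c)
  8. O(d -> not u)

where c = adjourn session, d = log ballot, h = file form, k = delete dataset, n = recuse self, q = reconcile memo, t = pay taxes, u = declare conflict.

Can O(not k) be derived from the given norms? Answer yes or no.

From premise 2 we have O(not n).
Premise 5, O(not t -> n), contraposes to O(not n -> t); with O(not n) we get O(t).
The contrapositive of premise 3 (O(c -> not t)) is O(t -> not c), and O(t) is already established, so O(not c).
Premise 7, O(not u -> c), contraposes to O(not c -> u); with O(not c) we get O(u).
Premise 8, O(d -> not u), contraposes to O(u -> not d); with O(u) we get O(not d).
Premise 6 is O(not d -> not k); since O(not d), deontic closure gives O(not k).
Premises 1, 4 do not contribute to this derivation.
So O(not k) follows.

Yes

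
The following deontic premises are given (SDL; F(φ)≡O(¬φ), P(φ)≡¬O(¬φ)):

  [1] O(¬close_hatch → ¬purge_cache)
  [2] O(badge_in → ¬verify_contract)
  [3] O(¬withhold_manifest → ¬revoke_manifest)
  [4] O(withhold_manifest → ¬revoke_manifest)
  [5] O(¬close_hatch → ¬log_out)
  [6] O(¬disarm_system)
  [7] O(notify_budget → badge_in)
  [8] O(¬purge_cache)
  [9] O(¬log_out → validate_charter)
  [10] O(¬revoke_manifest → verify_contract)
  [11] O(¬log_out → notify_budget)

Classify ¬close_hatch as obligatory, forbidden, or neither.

Forbidden

Premises 4 and 3 cover both cases: O(withhold_manifest → ¬revoke_manifest) and O(¬withhold_manifest → ¬revoke_manifest). Since withhold_manifest ∨ ¬withhold_manifest is a tautology, O(¬revoke_manifest) follows.
Applying K to premise 10 (O(¬revoke_manifest → verify_contract)) and O(¬revoke_manifest) yields O(verify_contract).
Premise 2 is O(badge_in → ¬verify_contract); contrapositively O(verify_contract → ¬badge_in). Since O(verify_contract) holds, K gives O(¬badge_in).
The contrapositive of premise 7 (O(notify_budget → badge_in)) is O(¬badge_in → ¬notify_budget), and O(¬badge_in) is already established, so O(¬notify_budget).
Premise 11 is O(¬log_out → notify_budget); contrapositively O(¬notify_budget → log_out). Since O(¬notify_budget) holds, K gives O(log_out).
Premise 5 is O(¬close_hatch → ¬log_out); contrapositively O(log_out → close_hatch). Since O(log_out) holds, K gives O(close_hatch).
Premises 1, 6, 8, 9 do not contribute to this derivation.
Thus O(close_hatch), which is F(¬close_hatch): ¬close_hatch is forbidden.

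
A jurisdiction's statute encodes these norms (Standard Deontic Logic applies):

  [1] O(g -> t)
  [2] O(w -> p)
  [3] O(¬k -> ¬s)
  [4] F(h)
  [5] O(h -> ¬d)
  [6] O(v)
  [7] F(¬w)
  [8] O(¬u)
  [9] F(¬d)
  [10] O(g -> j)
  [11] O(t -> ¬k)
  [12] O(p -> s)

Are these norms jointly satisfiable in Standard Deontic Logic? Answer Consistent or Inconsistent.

Premise 5 is O(h -> ¬d), but O(h) is not derivable from the premises, so it does not yield O(¬d).
So O(¬d) is not derivable, and the apparent clash with O(d) does not arise.
A world satisfying every obligation exists (e.g. d=true, g=false, h=false, j=false, k=true, p=true, s=true, t=false, u=false, v=true, w=true); no atom is both obligatory and forbidden, so the set is consistent.

Consistent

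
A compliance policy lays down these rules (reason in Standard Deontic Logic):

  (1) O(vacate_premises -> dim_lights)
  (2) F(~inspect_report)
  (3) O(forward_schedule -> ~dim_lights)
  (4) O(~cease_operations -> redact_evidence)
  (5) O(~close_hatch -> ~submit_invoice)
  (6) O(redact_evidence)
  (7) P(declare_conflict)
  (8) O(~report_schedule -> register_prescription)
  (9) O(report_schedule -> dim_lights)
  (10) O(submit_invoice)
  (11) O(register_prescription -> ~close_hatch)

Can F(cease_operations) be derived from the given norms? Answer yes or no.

No

Premise 4 is O(~cease_operations -> redact_evidence); even if O(redact_evidence) held, inferring O(~cease_operations) would be affirming the consequent — invalid.
No other premise forces O(~cease_operations). An ideal world satisfying every premise can still have cease_operations true, so F(cease_operations) is not derivable.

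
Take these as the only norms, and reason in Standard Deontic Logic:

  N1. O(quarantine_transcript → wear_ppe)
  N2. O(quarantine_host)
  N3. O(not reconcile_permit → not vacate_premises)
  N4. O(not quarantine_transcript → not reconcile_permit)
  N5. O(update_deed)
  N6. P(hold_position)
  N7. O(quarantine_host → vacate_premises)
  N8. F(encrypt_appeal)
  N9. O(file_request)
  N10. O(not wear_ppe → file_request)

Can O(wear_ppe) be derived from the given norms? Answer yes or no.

From premise 2 we have O(quarantine_host).
Applying K to premise 7 (O(quarantine_host → vacate_premises)) and O(quarantine_host) yields O(vacate_premises).
Premise 3 is O(not reconcile_permit → not vacate_premises); contrapositively O(vacate_premises → reconcile_permit). Since O(vacate_premises) holds, K gives O(reconcile_permit).
Premise 4 is O(not quarantine_transcript → not reconcile_permit); contrapositively O(reconcile_permit → quarantine_transcript). Since O(reconcile_permit) holds, K gives O(quarantine_transcript).
Premise 1 is O(quarantine_transcript → wear_ppe); since O(quarantine_transcript), deontic closure gives O(wear_ppe).
Premises 5, 6, 8, 9, 10 do not contribute to this derivation.
So O(wear_ppe) follows.

Yes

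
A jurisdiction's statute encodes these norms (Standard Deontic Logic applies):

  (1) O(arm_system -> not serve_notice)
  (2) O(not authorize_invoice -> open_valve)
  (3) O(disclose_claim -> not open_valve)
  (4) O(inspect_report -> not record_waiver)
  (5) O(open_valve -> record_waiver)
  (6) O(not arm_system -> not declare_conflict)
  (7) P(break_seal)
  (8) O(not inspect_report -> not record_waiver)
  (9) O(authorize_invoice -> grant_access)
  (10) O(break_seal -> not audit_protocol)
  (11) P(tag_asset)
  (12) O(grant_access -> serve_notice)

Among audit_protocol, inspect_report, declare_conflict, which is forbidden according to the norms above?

Premises 4 and 8 cover both cases: O(inspect_report -> not record_waiver) and O(not inspect_report -> not record_waiver). Since inspect_report ∨ not inspect_report is a tautology, O(not record_waiver) follows.
The contrapositive of premise 5 (O(open_valve -> record_waiver)) is O(not record_waiver -> not open_valve), and O(not record_waiver) is already established, so O(not open_valve).
The contrapositive of premise 2 (O(not authorize_invoice -> open_valve)) is O(not open_valve -> authorize_invoice), and O(not open_valve) is already established, so O(authorize_invoice).
With premise 9, O(authorize_invoice -> grant_access), the K-axiom yields O(grant_access).
Premise 12 is O(grant_access -> serve_notice); since O(grant_access), deontic closure gives O(serve_notice).
The contrapositive of premise 1 (O(arm_system -> not serve_notice)) is O(serve_notice -> not arm_system), and O(serve_notice) is already established, so O(not arm_system).
From O(not arm_system) and premise 6, O(not arm_system -> not declare_conflict), we obtain O(not declare_conflict).
So O(not declare_conflict) holds, i.e. declare_conflict is forbidden. None of the other listed options is forbidden under the premises.

declare_conflict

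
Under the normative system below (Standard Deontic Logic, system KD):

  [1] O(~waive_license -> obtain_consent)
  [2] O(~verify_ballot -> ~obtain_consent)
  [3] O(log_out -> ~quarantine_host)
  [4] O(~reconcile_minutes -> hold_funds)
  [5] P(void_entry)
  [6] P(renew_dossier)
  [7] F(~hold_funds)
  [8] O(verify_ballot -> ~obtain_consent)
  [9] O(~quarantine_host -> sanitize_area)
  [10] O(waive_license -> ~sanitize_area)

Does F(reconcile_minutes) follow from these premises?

No

Premise 4 is O(~reconcile_minutes -> hold_funds); even if O(hold_funds) held, inferring O(~reconcile_minutes) would be affirming the consequent — invalid.
No other premise forces O(~reconcile_minutes). An ideal world satisfying every premise can still have reconcile_minutes true, so F(reconcile_minutes) is not derivable.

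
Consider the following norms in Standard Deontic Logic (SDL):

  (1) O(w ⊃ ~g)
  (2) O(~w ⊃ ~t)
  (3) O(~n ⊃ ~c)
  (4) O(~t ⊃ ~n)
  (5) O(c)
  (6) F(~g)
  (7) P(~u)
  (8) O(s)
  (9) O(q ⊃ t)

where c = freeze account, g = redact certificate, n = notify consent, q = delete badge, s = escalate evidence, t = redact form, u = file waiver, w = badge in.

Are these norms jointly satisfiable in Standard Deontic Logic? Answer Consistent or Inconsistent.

Inconsistent

From premise 5 we have O(c).
The contrapositive of premise 3 (O(~n ⊃ ~c)) is O(c ⊃ n), and O(c) is already established, so O(n).
Premise 4 is O(~t ⊃ ~n); contrapositively O(n ⊃ t). Since O(n) holds, K gives O(t).
Premise 2, O(~w ⊃ ~t), contraposes to O(t ⊃ w); with O(t) we get O(w).
From O(w) and premise 1, O(w ⊃ ~g), we obtain O(~g).
However, F(~g) at premise 6 amounts to O(g).
We now have both O(~g) and O(g) — g is simultaneously obligatory and forbidden, violating the D-axiom.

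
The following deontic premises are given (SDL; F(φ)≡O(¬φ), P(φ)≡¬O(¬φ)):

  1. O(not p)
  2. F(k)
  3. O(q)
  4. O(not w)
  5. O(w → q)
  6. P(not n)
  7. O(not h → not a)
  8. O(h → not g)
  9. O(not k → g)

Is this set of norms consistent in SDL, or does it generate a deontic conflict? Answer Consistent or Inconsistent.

Consistent

Premise 5 is O(w → q); even if O(q) held, inferring O(w) would be affirming the consequent — invalid.
So O(w) is not derivable, and the apparent clash with O(not w) does not arise.
A world satisfying every obligation exists (e.g. a=false, g=true, h=false, k=false, n=false, p=false, q=true, w=false); no atom is both obligatory and forbidden, so the set is consistent.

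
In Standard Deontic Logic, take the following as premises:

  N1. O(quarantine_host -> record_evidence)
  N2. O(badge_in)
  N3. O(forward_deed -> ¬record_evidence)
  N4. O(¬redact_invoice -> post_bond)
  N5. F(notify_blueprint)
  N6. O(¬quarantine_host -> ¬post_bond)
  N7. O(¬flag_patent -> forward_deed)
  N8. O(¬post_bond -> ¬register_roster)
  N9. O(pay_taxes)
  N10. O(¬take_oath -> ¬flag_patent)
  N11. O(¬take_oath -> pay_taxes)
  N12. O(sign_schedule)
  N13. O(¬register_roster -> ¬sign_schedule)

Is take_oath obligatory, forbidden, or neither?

Obligatory

Premise 12 gives O(sign_schedule).
The contrapositive of premise 13 (O(¬register_roster -> ¬sign_schedule)) is O(sign_schedule -> register_roster), and O(sign_schedule) is already established, so O(register_roster).
Premise 8, O(¬post_bond -> ¬register_roster), contraposes to O(register_roster -> post_bond); with O(register_roster) we get O(post_bond).
The contrapositive of premise 6 (O(¬quarantine_host -> ¬post_bond)) is O(post_bond -> quarantine_host), and O(post_bond) is already established, so O(quarantine_host).
With premise 1, O(quarantine_host -> record_evidence), the K-axiom yields O(record_evidence).
The contrapositive of premise 3 (O(forward_deed -> ¬record_evidence)) is O(record_evidence -> ¬forward_deed), and O(record_evidence) is already established, so O(¬forward_deed).
Premise 7, O(¬flag_patent -> forward_deed), contraposes to O(¬forward_deed -> flag_patent); with O(¬forward_deed) we get O(flag_patent).
Premise 10, O(¬take_oath -> ¬flag_patent), contraposes to O(flag_patent -> take_oath); with O(flag_patent) we get O(take_oath).
Premises 2, 4, 5, 9, 11 do not contribute to this derivation.
Hence take_oath is obligatory.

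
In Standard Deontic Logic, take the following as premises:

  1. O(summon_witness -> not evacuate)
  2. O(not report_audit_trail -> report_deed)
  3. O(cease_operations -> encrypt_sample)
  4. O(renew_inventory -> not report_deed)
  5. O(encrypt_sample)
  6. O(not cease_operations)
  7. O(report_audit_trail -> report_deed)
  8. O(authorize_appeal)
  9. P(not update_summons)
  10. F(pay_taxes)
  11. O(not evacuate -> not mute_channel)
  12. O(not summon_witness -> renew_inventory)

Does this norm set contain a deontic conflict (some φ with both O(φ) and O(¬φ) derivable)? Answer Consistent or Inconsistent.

Consistent

Premise 3 is O(cease_operations -> encrypt_sample); even if O(encrypt_sample) held, inferring O(cease_operations) would be affirming the consequent — invalid.
So O(cease_operations) is not derivable, and the apparent clash with O(not cease_operations) does not arise.
A world satisfying every obligation exists (e.g. authorize_appeal=true, cease_operations=false, encrypt_sample=true, evacuate=false, mute_channel=false, pay_taxes=false, renew_inventory=false, report_audit_trail=false, report_deed=true, summon_witness=true, update_summons=false); no atom is both obligatory and forbidden, so the set is consistent.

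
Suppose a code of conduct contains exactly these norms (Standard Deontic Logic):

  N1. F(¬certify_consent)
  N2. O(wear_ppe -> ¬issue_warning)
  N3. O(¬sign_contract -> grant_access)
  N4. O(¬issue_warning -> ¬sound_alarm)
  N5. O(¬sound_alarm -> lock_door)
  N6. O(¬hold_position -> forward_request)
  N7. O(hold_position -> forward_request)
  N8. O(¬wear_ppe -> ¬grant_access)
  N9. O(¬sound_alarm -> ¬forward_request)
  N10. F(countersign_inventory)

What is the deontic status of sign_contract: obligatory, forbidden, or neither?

Premises 7 and 6 cover both cases: O(hold_position -> forward_request) and O(¬hold_position -> forward_request). Since hold_position ∨ ¬hold_position is a tautology, O(forward_request) follows.
Premise 9, O(¬sound_alarm -> ¬forward_request), contraposes to O(forward_request -> sound_alarm); with O(forward_request) we get O(sound_alarm).
Premise 4, O(¬issue_warning -> ¬sound_alarm), contraposes to O(sound_alarm -> issue_warning); with O(sound_alarm) we get O(issue_warning).
The contrapositive of premise 2 (O(wear_ppe -> ¬issue_warning)) is O(issue_warning -> ¬wear_ppe), and O(issue_warning) is already established, so O(¬wear_ppe).
From O(¬wear_ppe) and premise 8, O(¬wear_ppe -> ¬grant_access), we obtain O(¬grant_access).
Premise 3, O(¬sign_contract -> grant_access), contraposes to O(¬grant_access -> sign_contract); with O(¬grant_access) we get O(sign_contract).
Premises 1, 5, 10 do not contribute to this derivation.
Hence sign_contract is obligatory.

Obligatory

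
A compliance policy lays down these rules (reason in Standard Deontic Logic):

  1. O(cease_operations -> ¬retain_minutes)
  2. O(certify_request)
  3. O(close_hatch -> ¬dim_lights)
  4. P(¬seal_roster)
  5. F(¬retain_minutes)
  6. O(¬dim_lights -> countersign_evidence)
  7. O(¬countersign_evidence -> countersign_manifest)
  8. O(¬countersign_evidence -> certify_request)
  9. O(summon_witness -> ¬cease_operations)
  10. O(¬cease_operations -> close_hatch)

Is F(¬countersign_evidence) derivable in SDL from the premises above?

Yes

Premise 5, F(¬retain_minutes), is equivalent to O(retain_minutes).
Premise 1, O(cease_operations -> ¬retain_minutes), contraposes to O(retain_minutes -> ¬cease_operations); with O(retain_minutes) we get O(¬cease_operations).
With premise 10, O(¬cease_operations -> close_hatch), the K-axiom yields O(close_hatch).
Applying K to premise 3 (O(close_hatch -> ¬dim_lights)) and O(close_hatch) yields O(¬dim_lights).
Premise 6 is O(¬dim_lights -> countersign_evidence); since O(¬dim_lights), deontic closure gives O(countersign_evidence).
Premises 2, 4, 7, 8, 9 do not contribute to this derivation.
So O(countersign_evidence) holds, i.e. F(¬countersign_evidence). The claim follows.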